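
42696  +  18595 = 61291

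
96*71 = 6816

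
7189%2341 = 166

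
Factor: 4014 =2^1  *  3^2*223^1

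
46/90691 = 46/90691=0.00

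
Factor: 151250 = 2^1*5^4*11^2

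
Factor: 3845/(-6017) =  - 5^1*11^( -1)*547^( - 1 ) * 769^1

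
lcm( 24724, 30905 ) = 123620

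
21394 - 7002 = 14392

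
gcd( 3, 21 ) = 3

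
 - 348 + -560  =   - 908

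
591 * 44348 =26209668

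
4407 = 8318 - 3911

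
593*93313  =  55334609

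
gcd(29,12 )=1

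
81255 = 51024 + 30231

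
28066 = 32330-4264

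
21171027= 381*55567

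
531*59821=31764951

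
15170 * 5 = 75850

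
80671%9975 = 871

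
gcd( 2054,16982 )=2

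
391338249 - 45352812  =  345985437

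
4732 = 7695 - 2963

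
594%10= 4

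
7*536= 3752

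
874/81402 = 437/40701 = 0.01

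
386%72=26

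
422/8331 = 422/8331=0.05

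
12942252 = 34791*372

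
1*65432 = 65432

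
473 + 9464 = 9937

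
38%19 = 0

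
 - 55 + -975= - 1030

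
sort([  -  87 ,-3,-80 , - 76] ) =[- 87, - 80,-76 , - 3 ]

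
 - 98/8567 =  - 98/8567= - 0.01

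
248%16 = 8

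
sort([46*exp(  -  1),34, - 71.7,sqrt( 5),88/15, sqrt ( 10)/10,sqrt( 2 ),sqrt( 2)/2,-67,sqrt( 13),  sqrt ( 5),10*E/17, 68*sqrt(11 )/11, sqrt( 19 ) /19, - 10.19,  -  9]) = [ - 71.7, - 67, - 10.19 ,-9,sqrt(19 ) /19,  sqrt( 10 )/10,sqrt(2 ) /2,sqrt( 2 ), 10*E/17,sqrt (5 ),sqrt( 5 ),sqrt (13 ),88/15, 46*exp( - 1 ), 68*sqrt(11)/11,34 ] 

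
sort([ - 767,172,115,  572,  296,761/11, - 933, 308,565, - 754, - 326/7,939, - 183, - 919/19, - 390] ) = [-933, - 767, - 754, - 390, - 183, - 919/19, - 326/7, 761/11,115, 172,  296, 308, 565,572  ,  939] 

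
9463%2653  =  1504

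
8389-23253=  - 14864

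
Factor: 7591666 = 2^1*347^1*10939^1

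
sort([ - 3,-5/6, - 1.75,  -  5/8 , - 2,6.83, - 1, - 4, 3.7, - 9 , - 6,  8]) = [ - 9 , - 6 ,  -  4,-3, - 2, - 1.75,-1, - 5/6, - 5/8,3.7, 6.83,8 ]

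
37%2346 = 37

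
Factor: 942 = 2^1 * 3^1 *157^1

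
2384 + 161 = 2545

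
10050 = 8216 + 1834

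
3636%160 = 116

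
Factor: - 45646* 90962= - 2^2*29^1*787^1 *45481^1=   - 4152051452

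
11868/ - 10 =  - 5934/5 = - 1186.80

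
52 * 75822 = 3942744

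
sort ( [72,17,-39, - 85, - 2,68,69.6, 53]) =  [-85,-39 , - 2,17,53,68,69.6,72]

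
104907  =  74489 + 30418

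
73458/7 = 10494 = 10494.00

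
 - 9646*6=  - 57876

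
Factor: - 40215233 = - 40215233^1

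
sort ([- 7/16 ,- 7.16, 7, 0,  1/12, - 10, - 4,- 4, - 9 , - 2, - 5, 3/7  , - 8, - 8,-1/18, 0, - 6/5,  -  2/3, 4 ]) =[-10, - 9 , - 8, - 8,  -  7.16, - 5,-4, - 4, - 2, - 6/5, - 2/3,-7/16,-1/18, 0, 0, 1/12,3/7, 4,7 ] 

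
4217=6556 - 2339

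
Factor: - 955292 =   -  2^2*13^1*18371^1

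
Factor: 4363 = 4363^1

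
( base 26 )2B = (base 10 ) 63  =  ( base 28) 27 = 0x3f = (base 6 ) 143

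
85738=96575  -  10837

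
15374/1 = 15374 = 15374.00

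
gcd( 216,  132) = 12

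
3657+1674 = 5331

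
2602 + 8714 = 11316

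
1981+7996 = 9977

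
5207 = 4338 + 869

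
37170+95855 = 133025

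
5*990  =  4950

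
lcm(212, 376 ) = 19928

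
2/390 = 1/195 =0.01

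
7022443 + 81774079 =88796522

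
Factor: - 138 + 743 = 5^1*11^2 =605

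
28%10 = 8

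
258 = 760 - 502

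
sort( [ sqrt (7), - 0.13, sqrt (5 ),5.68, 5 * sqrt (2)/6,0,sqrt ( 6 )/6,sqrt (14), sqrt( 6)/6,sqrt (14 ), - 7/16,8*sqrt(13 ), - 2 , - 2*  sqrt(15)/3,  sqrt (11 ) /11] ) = [ - 2*sqrt(15)/3, - 2, -7/16, - 0.13,0, sqrt (11 )/11, sqrt( 6 )/6, sqrt(6)/6,5*sqrt(2)/6, sqrt(5), sqrt(7),sqrt(14 ),  sqrt (14 ), 5.68,8*sqrt(13) ]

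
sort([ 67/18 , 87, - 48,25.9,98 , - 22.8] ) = [ - 48, - 22.8, 67/18,25.9,87 , 98] 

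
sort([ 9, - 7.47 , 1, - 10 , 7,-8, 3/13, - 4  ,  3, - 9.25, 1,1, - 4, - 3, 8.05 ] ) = [ - 10,-9.25, - 8, - 7.47, - 4, - 4, - 3 , 3/13,1, 1  ,  1, 3,7,8.05,9]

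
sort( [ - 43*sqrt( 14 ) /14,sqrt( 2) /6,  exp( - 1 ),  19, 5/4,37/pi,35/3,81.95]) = [ - 43 * sqrt( 14) /14,sqrt( 2) /6, exp ( - 1), 5/4,35/3,  37/pi,19,81.95]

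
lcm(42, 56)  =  168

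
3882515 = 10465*371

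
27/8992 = 27/8992 = 0.00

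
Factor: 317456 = 2^4*19841^1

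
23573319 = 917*25707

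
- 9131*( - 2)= 18262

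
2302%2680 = 2302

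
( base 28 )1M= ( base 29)1l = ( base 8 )62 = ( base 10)50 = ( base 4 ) 302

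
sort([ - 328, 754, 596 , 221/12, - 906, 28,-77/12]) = [ -906, - 328, - 77/12, 221/12, 28,  596,754 ]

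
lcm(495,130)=12870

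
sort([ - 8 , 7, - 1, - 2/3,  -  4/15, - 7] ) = [-8, -7, - 1, - 2/3,-4/15,7 ] 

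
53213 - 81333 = - 28120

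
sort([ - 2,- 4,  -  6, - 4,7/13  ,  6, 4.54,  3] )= [ - 6, - 4, - 4, - 2, 7/13, 3 , 4.54,6]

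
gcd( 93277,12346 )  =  1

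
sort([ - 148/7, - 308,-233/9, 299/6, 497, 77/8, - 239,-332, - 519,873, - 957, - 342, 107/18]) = [-957,-519, - 342, - 332,-308, - 239, - 233/9  ,-148/7,107/18,77/8, 299/6,497, 873] 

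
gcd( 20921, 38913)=1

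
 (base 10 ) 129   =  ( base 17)7a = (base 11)108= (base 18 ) 73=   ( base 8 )201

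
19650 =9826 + 9824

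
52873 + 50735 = 103608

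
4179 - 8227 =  - 4048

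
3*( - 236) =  - 708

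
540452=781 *692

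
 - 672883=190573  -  863456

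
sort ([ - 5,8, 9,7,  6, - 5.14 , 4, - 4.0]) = [ - 5.14 ,-5, - 4.0,4,6,  7,8,  9]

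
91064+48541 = 139605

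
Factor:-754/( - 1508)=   2^( - 1) = 1/2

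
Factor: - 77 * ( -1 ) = 7^1* 11^1 = 77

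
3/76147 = 3/76147 =0.00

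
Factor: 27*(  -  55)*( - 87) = 3^4 *5^1*11^1*29^1  =  129195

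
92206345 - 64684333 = 27522012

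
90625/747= 121 + 238/747 = 121.32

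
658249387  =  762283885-104034498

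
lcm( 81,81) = 81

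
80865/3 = 26955= 26955.00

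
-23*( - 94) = 2162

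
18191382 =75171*242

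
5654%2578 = 498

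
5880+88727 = 94607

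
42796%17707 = 7382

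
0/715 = 0 = 0.00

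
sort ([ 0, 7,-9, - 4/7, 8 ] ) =[ - 9 , - 4/7, 0,7, 8]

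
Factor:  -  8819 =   -  8819^1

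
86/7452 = 43/3726 = 0.01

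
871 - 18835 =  - 17964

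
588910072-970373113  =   - 381463041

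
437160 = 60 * 7286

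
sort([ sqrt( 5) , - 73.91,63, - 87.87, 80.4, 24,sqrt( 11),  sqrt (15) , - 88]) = [ - 88, - 87.87,-73.91, sqrt( 5 ),sqrt(11 ) , sqrt( 15 ),24,63,80.4] 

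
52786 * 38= 2005868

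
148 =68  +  80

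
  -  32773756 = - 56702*578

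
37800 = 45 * 840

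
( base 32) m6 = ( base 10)710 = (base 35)KA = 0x2C6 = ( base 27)q8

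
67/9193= 67/9193  =  0.01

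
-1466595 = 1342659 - 2809254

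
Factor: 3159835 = 5^1*7^1*90281^1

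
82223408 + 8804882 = 91028290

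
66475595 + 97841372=164316967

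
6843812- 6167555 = 676257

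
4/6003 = 4/6003 = 0.00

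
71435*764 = 54576340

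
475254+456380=931634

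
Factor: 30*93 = 2790 = 2^1*3^2*5^1*31^1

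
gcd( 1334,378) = 2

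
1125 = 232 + 893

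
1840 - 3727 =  - 1887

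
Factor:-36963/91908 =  - 37/92= - 2^( - 2 )*23^( - 1 )*37^1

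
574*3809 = 2186366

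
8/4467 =8/4467 = 0.00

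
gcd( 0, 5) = 5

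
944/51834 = 472/25917  =  0.02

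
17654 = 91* 194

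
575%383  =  192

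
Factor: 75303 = 3^3*2789^1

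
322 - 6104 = - 5782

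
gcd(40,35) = 5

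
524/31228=131/7807=0.02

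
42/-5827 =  - 42/5827 =- 0.01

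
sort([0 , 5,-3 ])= [ - 3,0,5] 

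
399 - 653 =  - 254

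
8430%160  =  110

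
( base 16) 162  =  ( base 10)354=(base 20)HE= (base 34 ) AE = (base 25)e4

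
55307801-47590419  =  7717382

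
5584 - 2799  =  2785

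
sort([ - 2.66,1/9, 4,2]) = [ - 2.66,1/9,2 , 4 ] 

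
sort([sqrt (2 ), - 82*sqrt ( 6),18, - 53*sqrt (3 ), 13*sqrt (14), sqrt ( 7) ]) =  [ - 82* sqrt( 6)  , - 53*sqrt( 3 ),  sqrt( 2), sqrt( 7 ), 18,13 * sqrt(14) ]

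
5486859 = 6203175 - 716316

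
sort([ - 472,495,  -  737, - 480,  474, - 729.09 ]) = [-737, -729.09, - 480, - 472,474, 495]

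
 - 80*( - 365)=29200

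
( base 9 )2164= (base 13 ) 95B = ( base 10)1597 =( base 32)1ht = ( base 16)63D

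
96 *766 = 73536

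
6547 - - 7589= 14136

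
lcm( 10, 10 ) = 10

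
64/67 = 64/67= 0.96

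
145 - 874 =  - 729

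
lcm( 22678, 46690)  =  793730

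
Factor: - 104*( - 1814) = 2^4*13^1 *907^1= 188656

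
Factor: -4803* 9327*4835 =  - 3^2*5^1*967^1 *1601^1*  3109^1 = - 216596304135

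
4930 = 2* 2465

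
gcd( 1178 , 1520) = 38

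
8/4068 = 2/1017 = 0.00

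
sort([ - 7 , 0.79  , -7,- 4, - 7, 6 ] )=[ - 7 , - 7,-7, - 4, 0.79,6 ]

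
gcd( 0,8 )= 8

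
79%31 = 17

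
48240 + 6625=54865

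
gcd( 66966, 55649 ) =1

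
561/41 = 13 + 28/41=13.68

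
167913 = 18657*9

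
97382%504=110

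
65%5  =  0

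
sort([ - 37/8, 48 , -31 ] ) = [ - 31, -37/8  ,  48]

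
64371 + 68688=133059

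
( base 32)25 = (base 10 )69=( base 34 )21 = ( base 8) 105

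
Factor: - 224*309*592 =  - 2^9* 3^1*7^1*37^1*103^1=- 40975872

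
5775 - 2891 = 2884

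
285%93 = 6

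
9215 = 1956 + 7259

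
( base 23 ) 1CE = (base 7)2250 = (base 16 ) 333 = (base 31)qd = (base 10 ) 819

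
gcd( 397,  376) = 1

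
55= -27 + 82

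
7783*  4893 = 38082219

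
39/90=13/30  =  0.43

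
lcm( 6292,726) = 18876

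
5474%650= 274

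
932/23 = 932/23 = 40.52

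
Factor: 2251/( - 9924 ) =-2^( - 2)*3^(-1)*827^ ( - 1)*2251^1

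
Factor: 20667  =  3^1*83^2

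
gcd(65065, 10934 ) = 77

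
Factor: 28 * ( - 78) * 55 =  - 2^3*3^1*  5^1 * 7^1*11^1*13^1 = - 120120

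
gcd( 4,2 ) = 2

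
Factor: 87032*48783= 2^3*3^1*7^1* 11^1 * 23^2*43^1*101^1  =  4245682056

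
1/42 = 1/42= 0.02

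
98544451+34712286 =133256737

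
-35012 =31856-66868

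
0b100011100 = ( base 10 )284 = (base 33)8K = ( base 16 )11c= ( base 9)345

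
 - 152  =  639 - 791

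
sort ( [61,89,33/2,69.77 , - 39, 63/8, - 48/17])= [-39, - 48/17,63/8,  33/2, 61, 69.77,89 ] 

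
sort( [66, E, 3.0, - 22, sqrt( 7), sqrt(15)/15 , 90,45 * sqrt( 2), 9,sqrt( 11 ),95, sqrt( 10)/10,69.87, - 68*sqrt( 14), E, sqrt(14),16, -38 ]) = [ -68 * sqrt(14), - 38, - 22, sqrt( 15)/15,  sqrt( 10)/10,sqrt (7), E, E,3.0, sqrt( 11),sqrt( 14 ), 9, 16, 45*sqrt( 2 ), 66, 69.87, 90, 95] 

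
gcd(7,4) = 1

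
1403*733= 1028399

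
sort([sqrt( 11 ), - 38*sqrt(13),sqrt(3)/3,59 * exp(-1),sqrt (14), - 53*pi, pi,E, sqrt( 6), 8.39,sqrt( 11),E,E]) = [ - 53 * pi, - 38*sqrt( 13), sqrt( 3 ) /3,sqrt( 6),E, E, E, pi,sqrt( 11 ), sqrt ( 11 ) , sqrt(14 ),8.39,59 * exp(-1)]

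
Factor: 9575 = 5^2*383^1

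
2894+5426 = 8320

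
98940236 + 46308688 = 145248924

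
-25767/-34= 25767/34 = 757.85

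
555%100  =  55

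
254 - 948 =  - 694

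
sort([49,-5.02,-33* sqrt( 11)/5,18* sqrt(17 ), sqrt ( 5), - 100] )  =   [ - 100,- 33*sqrt( 11 )/5, - 5.02,sqrt (5 ),  49 , 18*sqrt( 17)]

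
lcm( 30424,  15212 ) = 30424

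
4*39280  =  157120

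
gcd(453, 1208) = 151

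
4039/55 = 73 + 24/55 = 73.44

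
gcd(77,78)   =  1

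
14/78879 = 14/78879=0.00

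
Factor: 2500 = 2^2*5^4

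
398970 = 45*8866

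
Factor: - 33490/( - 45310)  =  17/23 = 17^1*23^( - 1) 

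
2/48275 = 2/48275 = 0.00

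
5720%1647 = 779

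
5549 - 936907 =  - 931358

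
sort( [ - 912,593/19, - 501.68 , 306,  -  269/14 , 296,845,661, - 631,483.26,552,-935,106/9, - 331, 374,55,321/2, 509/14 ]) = [ - 935, - 912, - 631, - 501.68, - 331,-269/14, 106/9,593/19 , 509/14, 55, 321/2,296 , 306, 374, 483.26,552, 661, 845]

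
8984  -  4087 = 4897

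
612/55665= 68/6185 = 0.01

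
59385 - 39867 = 19518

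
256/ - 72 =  - 4 + 4/9 = - 3.56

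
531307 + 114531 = 645838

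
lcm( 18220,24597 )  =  491940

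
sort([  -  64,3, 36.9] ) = [ - 64,3 , 36.9]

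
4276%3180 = 1096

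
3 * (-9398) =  - 28194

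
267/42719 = 267/42719 = 0.01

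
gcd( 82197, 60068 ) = 1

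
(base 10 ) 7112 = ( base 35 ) 5s7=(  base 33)6hh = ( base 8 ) 15710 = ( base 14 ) 2840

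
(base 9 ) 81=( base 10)73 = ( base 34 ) 25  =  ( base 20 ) 3d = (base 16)49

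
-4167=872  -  5039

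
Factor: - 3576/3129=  - 2^3*7^( - 1 ) = -8/7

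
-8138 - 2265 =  - 10403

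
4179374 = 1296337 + 2883037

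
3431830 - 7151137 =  - 3719307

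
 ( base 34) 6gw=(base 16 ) 1D58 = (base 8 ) 16530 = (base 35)64m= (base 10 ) 7512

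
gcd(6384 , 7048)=8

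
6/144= 1/24= 0.04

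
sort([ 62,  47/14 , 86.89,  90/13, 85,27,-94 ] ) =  [ - 94, 47/14,  90/13,  27,62, 85, 86.89] 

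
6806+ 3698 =10504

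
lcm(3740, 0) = 0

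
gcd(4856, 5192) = 8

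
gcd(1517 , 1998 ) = 37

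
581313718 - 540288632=41025086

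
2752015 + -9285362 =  - 6533347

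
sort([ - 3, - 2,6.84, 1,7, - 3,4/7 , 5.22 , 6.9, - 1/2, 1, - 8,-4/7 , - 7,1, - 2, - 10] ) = [ - 10, - 8, - 7, - 3,-3, - 2, - 2,-4/7, - 1/2,4/7,1,1, 1,5.22,6.84,6.9,  7]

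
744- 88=656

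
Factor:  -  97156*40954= - 3978926824 = - 2^3*107^1*227^1*20477^1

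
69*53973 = 3724137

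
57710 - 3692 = 54018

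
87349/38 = 87349/38 = 2298.66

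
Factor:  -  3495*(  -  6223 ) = 21749385= 3^1*5^1*7^2 * 127^1*233^1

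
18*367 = 6606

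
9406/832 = 11 + 127/416 = 11.31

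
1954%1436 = 518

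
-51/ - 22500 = 17/7500 = 0.00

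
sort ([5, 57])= [ 5, 57]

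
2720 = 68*40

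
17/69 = 17/69 = 0.25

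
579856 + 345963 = 925819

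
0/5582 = 0=0.00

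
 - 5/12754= - 1 + 12749/12754  =  - 0.00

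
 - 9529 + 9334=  - 195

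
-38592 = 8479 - 47071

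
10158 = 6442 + 3716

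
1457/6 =1457/6 = 242.83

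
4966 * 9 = 44694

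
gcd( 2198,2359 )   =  7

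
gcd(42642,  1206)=18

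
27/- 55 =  - 27/55= - 0.49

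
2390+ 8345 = 10735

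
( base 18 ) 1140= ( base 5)144403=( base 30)6RI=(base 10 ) 6228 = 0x1854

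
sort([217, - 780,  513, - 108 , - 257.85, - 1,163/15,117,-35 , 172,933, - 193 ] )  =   [ - 780,  -  257.85, - 193  , - 108, - 35 ,-1,163/15, 117,172, 217,513, 933] 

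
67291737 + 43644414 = 110936151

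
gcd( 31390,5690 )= 10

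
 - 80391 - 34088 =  - 114479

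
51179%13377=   11048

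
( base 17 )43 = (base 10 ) 71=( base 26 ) 2J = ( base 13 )56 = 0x47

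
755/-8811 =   -  1 + 8056/8811 = -0.09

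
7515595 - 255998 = 7259597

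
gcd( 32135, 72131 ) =1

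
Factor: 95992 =2^3*13^2*71^1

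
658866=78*8447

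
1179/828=1 + 39/92=1.42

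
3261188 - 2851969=409219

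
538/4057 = 538/4057 = 0.13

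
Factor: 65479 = 65479^1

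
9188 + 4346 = 13534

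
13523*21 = 283983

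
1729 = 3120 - 1391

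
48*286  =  13728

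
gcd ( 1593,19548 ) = 27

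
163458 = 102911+60547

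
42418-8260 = 34158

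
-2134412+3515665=1381253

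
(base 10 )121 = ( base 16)79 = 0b1111001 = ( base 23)56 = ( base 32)3p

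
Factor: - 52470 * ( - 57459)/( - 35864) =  - 2^( - 2) * 3^3 *5^1*11^1 * 53^1 * 107^1*179^1*4483^( - 1) = - 1507436865/17932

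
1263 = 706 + 557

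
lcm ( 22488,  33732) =67464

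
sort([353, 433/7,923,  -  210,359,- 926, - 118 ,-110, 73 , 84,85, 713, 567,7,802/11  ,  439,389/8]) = [ - 926, - 210, - 118, - 110,7,389/8,433/7,802/11,73 , 84,85 , 353,359, 439,567,713,923 ] 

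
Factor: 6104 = 2^3*7^1*109^1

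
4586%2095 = 396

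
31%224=31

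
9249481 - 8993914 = 255567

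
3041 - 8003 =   -  4962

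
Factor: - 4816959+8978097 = 2^1*3^1*693523^1 =4161138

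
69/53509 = 69/53509 = 0.00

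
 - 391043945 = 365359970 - 756403915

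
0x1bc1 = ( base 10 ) 7105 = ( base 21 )g27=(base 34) 64X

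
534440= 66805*8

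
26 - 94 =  - 68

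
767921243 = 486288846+281632397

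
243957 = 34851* 7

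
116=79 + 37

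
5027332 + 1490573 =6517905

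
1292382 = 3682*351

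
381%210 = 171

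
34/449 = 34/449 = 0.08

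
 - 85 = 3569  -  3654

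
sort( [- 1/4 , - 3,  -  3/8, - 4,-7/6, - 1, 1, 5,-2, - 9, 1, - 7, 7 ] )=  [- 9, - 7, - 4, - 3, - 2, - 7/6 , - 1, - 3/8,-1/4,1,1, 5  ,  7]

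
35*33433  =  1170155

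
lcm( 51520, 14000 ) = 1288000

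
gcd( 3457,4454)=1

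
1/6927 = 1/6927 = 0.00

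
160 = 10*16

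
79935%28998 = 21939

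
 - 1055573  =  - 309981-745592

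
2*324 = 648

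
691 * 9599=6632909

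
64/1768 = 8/221 = 0.04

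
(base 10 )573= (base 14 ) 2cd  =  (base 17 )1gc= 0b1000111101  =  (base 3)210020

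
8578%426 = 58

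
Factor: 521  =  521^1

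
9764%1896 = 284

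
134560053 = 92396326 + 42163727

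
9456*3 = 28368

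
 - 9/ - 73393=9/73393 = 0.00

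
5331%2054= 1223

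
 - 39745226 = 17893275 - 57638501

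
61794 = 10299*6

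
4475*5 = 22375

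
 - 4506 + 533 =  - 3973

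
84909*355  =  30142695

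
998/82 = 12 + 7/41 = 12.17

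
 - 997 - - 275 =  - 722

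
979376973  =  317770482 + 661606491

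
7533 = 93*81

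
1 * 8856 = 8856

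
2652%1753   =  899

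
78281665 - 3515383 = 74766282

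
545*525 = 286125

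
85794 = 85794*1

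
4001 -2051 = 1950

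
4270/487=4270/487 = 8.77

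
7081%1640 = 521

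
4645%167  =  136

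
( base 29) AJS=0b10001100011101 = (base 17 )1E1D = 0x231d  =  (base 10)8989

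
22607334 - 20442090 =2165244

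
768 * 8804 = 6761472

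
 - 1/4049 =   -  1  +  4048/4049 = - 0.00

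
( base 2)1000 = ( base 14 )8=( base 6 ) 12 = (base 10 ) 8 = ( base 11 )8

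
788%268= 252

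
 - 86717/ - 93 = 86717/93 = 932.44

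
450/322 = 1 + 64/161 = 1.40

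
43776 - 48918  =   - 5142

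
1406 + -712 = 694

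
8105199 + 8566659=16671858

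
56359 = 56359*1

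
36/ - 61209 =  - 1 + 6797/6801 = - 0.00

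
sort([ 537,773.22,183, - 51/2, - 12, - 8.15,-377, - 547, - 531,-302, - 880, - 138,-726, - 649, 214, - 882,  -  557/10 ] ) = [-882,  -  880, - 726, - 649, - 547, - 531,-377, - 302, - 138, - 557/10, - 51/2 , - 12, - 8.15,  183,214,  537, 773.22 ]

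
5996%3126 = 2870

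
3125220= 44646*70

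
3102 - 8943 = -5841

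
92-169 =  - 77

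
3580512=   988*3624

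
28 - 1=27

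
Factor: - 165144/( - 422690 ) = 84/215 = 2^2*3^1*5^(-1 )*7^1 * 43^( - 1)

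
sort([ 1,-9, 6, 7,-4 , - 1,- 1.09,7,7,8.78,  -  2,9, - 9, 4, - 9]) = [- 9, - 9, - 9, - 4, - 2,-1.09, - 1, 1, 4 , 6,7,7,7,8.78,9 ] 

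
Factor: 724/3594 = 2^1 * 3^( - 1)*181^1*599^(-1 ) = 362/1797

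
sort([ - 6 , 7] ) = [  -  6,7] 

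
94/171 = 94/171 = 0.55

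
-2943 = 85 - 3028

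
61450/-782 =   -  79  +  164/391= -78.58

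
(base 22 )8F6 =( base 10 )4208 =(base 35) 3f8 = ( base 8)10160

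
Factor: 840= 2^3 * 3^1*5^1*7^1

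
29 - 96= - 67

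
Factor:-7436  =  -2^2*11^1*13^2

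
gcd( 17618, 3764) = 2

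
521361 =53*9837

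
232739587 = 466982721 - 234243134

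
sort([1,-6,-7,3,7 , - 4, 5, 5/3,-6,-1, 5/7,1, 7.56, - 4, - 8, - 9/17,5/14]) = [-8, -7  , - 6, - 6, - 4, - 4, - 1, - 9/17,5/14, 5/7, 1, 1,5/3, 3, 5, 7, 7.56]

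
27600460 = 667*41380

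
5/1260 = 1/252 = 0.00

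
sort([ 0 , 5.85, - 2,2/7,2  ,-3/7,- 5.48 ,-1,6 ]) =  [-5.48, - 2, - 1, - 3/7, 0, 2/7, 2, 5.85, 6]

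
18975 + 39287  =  58262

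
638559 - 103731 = 534828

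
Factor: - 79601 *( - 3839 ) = 11^1*349^1*79601^1 =305588239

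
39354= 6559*6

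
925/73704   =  25/1992= 0.01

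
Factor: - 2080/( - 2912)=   5^1*7^( - 1) = 5/7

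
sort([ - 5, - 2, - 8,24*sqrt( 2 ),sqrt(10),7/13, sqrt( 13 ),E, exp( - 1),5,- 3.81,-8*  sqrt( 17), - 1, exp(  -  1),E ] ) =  [-8*sqrt(17) , - 8, - 5,-3.81  , - 2,-1,exp( - 1), exp( - 1 ),  7/13,E,E,  sqrt(10), sqrt( 13 ), 5,24*sqrt( 2) ] 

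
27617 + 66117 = 93734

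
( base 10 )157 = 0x9D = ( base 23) 6j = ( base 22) 73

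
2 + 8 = 10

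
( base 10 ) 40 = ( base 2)101000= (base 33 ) 17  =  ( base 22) 1I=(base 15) 2A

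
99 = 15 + 84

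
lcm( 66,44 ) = 132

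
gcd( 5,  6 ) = 1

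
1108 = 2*554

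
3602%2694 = 908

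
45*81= 3645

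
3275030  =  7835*418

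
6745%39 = 37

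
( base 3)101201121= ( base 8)17213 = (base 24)ddj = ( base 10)7819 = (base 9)11647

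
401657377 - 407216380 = -5559003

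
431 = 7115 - 6684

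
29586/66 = 4931/11 = 448.27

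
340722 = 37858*9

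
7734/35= 220  +  34/35  =  220.97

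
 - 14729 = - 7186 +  - 7543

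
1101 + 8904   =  10005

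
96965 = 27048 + 69917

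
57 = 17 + 40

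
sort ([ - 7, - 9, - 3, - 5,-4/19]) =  [ - 9,  -  7, - 5, - 3, - 4/19] 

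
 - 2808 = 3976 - 6784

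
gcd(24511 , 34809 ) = 1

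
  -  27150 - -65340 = 38190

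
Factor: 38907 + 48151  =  87058=2^1*19^1*29^1*79^1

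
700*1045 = 731500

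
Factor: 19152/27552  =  57/82= 2^( - 1)*3^1*19^1*41^( - 1 )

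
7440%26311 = 7440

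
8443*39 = 329277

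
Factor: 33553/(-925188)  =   - 2^( - 2)*3^( - 1)*11^(- 1 )*13^1*29^1*43^( - 1 )* 89^1* 163^(-1) 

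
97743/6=16290 + 1/2 = 16290.50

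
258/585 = 86/195 = 0.44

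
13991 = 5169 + 8822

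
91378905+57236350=148615255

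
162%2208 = 162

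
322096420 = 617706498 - 295610078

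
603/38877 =201/12959 = 0.02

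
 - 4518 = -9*502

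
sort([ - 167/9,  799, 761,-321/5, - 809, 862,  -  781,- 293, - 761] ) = [ - 809, - 781, - 761, - 293, - 321/5 ,  -  167/9,  761,  799, 862]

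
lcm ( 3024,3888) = 27216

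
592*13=7696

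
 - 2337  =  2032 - 4369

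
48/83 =48/83=0.58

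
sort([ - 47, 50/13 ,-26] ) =[ - 47,-26,50/13 ]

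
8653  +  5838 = 14491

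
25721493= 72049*357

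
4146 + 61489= 65635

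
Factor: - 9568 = -2^5*13^1*23^1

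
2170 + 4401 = 6571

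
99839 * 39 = 3893721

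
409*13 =5317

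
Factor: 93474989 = 673^1*138893^1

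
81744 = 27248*3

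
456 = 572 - 116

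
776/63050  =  4/325 = 0.01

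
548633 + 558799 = 1107432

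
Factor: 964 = 2^2*241^1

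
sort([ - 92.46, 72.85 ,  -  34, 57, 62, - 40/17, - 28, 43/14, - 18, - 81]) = [ - 92.46,-81  , - 34, - 28,  -  18, - 40/17,  43/14, 57, 62, 72.85] 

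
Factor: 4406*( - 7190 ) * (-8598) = 2^3*3^1 * 5^1*719^1*1433^1*2203^1 = 272377245720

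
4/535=4/535=0.01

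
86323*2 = 172646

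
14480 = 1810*8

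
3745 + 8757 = 12502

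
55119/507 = 18373/169 = 108.72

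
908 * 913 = 829004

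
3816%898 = 224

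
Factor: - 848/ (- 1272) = 2^1*3^( - 1 )= 2/3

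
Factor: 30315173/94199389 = 7^2 *23^1*37^1 * 727^1*94199389^(-1 ) 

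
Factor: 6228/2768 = 9/4= 2^( - 2 )*3^2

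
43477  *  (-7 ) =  - 304339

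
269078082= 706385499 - 437307417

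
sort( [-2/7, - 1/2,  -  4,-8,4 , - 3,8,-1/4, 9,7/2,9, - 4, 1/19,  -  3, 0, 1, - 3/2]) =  [ - 8, - 4, - 4,-3, - 3,-3/2,-1/2, - 2/7,- 1/4, 0,1/19,1,7/2, 4,8 , 9,9] 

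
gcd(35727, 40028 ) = 1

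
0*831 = 0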